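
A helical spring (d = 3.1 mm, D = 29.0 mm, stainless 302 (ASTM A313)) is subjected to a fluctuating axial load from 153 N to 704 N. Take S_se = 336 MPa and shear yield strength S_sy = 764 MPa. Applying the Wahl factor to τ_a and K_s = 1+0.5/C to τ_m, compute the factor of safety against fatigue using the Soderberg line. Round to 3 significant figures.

C = D/d = 29.0/3.1 = 9.3548; K_W = (4C−1)/(4C−4)+0.615/C = 1.1555; K_s = 1+0.5/C = 1.0534
F_a = (F_max−F_min)/2 = 275.5 N; F_m = (F_max+F_min)/2 = 428.5 N
τ_a = K_W·8F_aD/(πd³) = 1.1555 × 682.93 = 789.13 MPa
τ_m = K_s·8F_mD/(πd³) = 1.0534 × 1062.2 = 1119 MPa
Soderberg: 1/n_f = τ_a/S_se + τ_m/S_sy = 789.13/336 + 1119/764 = 2.34860 + 1.46462 = 3.8132
n_f = 1/3.8132 = 0.2622

0.262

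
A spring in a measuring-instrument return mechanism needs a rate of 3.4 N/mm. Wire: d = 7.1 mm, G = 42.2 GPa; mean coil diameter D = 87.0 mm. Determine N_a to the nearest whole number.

6

N_a = Gd⁴/(8D³k) = (42.2×10³ × 7.1⁴)/(8 × 87.0³ × 3.4)
    = 1.07237e+08 / 1.79113e+07 = 5.987 → 6 coils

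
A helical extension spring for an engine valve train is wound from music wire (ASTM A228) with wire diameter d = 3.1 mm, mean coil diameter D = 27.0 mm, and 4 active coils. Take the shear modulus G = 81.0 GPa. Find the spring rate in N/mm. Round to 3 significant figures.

11.9 N/mm

k = Gd⁴/(8D³N_a) = (81.0×10³ × 3.1⁴) / (8 × 27.0³ × 4)
  = 7.48052e+06 / 629856 = 11.877 N/mm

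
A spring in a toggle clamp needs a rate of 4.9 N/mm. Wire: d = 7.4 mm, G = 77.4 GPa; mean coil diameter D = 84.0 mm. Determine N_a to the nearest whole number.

N_a = Gd⁴/(8D³k) = (77.4×10³ × 7.4⁴)/(8 × 84.0³ × 4.9)
    = 2.32096e+08 / 2.3234e+07 = 9.99 → 10 coils

10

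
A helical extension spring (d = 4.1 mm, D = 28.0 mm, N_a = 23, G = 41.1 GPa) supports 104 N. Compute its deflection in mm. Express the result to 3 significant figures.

k = Gd⁴/(8D³N_a) = (41.1×10³)(4.1⁴)/(8·28.0³·23) = 2.8753 N/mm
δ = F/k = 104 / 2.8753 = 36.17 mm

36.2 mm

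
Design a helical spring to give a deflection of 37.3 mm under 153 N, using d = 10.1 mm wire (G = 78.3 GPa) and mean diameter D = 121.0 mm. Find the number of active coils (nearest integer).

Required rate k = F/δ = 153/37.3 = 4.1019 N/mm
N_a = Gd⁴/(8D³k) = (78.3×10³ × 10.1⁴)/(8 × 121.0³ × 4.1019)
    = 8.14793e+08 / 5.81338e+07 = 14.02 → 14 coils

14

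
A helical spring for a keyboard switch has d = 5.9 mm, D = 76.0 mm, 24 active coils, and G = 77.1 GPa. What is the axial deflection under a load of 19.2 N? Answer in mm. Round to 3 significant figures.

17.3 mm

k = Gd⁴/(8D³N_a) = (77.1×10³)(5.9⁴)/(8·76.0³·24) = 1.1085 N/mm
δ = F/k = 19.2 / 1.1085 = 17.321 mm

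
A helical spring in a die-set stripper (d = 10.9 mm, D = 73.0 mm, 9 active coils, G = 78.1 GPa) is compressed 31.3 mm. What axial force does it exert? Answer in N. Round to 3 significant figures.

1230 N

k = Gd⁴/(8D³N_a) = (78.1×10³)(10.9⁴)/(8·73.0³·9) = 39.36 N/mm
F = k·δ = 39.36 × 31.3 = 1232 N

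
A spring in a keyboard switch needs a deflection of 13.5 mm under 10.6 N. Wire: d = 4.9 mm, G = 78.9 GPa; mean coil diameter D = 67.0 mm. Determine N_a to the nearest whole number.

24

Required rate k = F/δ = 10.6/13.5 = 0.78519 N/mm
N_a = Gd⁴/(8D³k) = (78.9×10³ × 4.9⁴)/(8 × 67.0³ × 0.78519)
    = 4.54843e+07 / 1.88924e+06 = 24.08 → 24 coils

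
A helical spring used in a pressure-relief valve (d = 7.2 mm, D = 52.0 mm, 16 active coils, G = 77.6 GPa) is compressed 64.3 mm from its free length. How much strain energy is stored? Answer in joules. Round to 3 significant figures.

k = Gd⁴/(8D³N_a) = (77.6×10³)(7.2⁴)/(8·52.0³·16) = 11.587 N/mm
U = ½kδ² = 0.5 × 11.587 × 64.3² = 23953 N·mm = 23.953 J

24.0 J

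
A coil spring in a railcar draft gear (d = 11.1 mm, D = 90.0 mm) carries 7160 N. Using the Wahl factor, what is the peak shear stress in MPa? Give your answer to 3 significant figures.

1420 MPa

Spring index C = D/d = 90.0/11.1 = 8.1081
K_W = (4C−1)/(4C−4) + 0.615/C = 31.432/28.432 + 0.0758 = 1.1814
τ₀ = 8FD/(πd³) = 8·7160·90.0/(π·11.1³) = 5.1552e+06/4296.5 = 1199.8 MPa
τ_max = K·τ₀ = 1.1814 × 1199.8 = 1417.5 MPa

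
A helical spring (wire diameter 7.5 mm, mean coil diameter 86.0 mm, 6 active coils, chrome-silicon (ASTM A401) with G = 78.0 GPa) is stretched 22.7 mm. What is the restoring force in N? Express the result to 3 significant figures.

183 N

k = Gd⁴/(8D³N_a) = (78.0×10³)(7.5⁴)/(8·86.0³·6) = 8.0836 N/mm
F = k·δ = 8.0836 × 22.7 = 183.5 N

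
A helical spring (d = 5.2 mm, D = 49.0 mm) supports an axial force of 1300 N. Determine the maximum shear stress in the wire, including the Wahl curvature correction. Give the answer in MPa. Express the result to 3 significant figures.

Spring index C = D/d = 49.0/5.2 = 9.4231
K_W = (4C−1)/(4C−4) + 0.615/C = 36.692/33.692 + 0.0653 = 1.1543
τ₀ = 8FD/(πd³) = 8·1300·49.0/(π·5.2³) = 509600/441.73 = 1153.6 MPa
τ_max = K·τ₀ = 1.1543 × 1153.6 = 1331.7 MPa

1330 MPa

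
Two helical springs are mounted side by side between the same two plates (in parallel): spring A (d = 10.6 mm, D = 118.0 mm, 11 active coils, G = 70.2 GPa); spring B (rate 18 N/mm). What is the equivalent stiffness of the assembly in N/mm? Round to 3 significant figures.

k_A = Gd⁴/(8D³N_a) = (70.2×10³)(10.6⁴)/(8·118.0³·11) = 6.1296 N/mm
Parallel: k_eq = 6.1296 + 18 = 24.13 N/mm

24.1 N/mm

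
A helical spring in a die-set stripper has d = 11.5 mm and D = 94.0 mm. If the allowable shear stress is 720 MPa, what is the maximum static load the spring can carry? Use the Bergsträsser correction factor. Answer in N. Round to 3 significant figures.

3920 N

C = D/d = 94.0/11.5 = 8.1739
K_B = (4C+2)/(4C−3) = 34.696/29.696 = 1.1684
τ_max = K·8FD/(πd³) → F_max = τ_allow·πd³/(8DK)
F_max = 720·π·11.5³/(8·94.0·1.1684) = 3.4401e+06/878.62 = 3915.4 N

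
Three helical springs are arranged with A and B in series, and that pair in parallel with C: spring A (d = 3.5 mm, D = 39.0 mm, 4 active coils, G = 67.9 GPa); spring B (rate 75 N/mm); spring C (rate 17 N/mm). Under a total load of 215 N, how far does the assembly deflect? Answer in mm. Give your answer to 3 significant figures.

k_A = Gd⁴/(8D³N_a) = (67.9×10³)(3.5⁴)/(8·39.0³·4) = 5.3678 N/mm
Springs A,B series: k_AB = 1/(1/5.3678+1/75) = 5.0093 N/mm; parallel with C: k_eq = 5.0093+17 = 22.009 N/mm
δ = F/k_eq = 215/22.009 = 9.7686 mm

9.77 mm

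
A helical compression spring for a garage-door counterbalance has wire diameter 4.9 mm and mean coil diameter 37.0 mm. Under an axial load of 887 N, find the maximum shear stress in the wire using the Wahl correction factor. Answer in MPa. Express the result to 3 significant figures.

Spring index C = D/d = 37.0/4.9 = 7.5510
K_W = (4C−1)/(4C−4) + 0.615/C = 29.204/26.204 + 0.0814 = 1.1959
τ₀ = 8FD/(πd³) = 8·887·37.0/(π·4.9³) = 262552/369.61 = 710.36 MPa
τ_max = K·τ₀ = 1.1959 × 710.36 = 849.54 MPa

850 MPa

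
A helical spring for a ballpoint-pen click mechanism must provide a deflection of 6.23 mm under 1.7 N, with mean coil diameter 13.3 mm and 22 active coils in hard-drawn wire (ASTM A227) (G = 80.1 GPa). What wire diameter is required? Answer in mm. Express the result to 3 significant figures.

Required rate k = F/δ = 1.7/6.23 = 0.27287 N/mm
d = (8D³N_a·k / G)^(1/4) = (8·13.3³·22·0.27287 / (80.1×10³))^0.25
  = (1.4106)^0.25 = 1.0898 mm

1.09 mm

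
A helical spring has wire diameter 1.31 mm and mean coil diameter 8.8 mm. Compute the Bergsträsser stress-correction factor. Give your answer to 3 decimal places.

1.209

C = D/d = 8.8/1.31 = 6.7176
K_B = (4C+2)/(4C−3) = 28.870/23.870 = 1.2095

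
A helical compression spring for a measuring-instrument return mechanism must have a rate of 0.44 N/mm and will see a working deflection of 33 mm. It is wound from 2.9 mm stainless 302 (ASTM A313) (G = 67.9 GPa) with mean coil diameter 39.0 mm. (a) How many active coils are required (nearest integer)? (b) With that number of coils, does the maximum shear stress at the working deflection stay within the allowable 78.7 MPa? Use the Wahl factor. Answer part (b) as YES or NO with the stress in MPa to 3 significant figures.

(a) 23 coils; (b) YES, τ_max = 65.4 MPa

N_a = Gd⁴/(8D³k) = (67.9×10³)(2.9⁴)/(8·39.0³·0.44) = 23 → N_a = 23
Actual rate k = Gd⁴/(8D³·23) = 0.44 N/mm
Working load F = kδ = 0.44·33 = 14.52 N
C = 39.0/2.9 = 13.4483; K_W = (4C−1)/(4C−4)+0.615/C = 1.1060
τ_max = K_W·8FD/(πd³) = 1.1060·59.125 = 65.392 MPa
τ_max ≤ 78.7 MPa → acceptable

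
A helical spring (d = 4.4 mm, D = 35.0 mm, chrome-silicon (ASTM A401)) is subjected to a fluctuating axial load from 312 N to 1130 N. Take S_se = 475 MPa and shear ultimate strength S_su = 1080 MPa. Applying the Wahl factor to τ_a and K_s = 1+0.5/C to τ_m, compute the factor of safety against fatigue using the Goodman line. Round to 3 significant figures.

C = D/d = 35.0/4.4 = 7.9545; K_W = (4C−1)/(4C−4)+0.615/C = 1.1852; K_s = 1+0.5/C = 1.0629
F_a = (F_max−F_min)/2 = 409 N; F_m = (F_max+F_min)/2 = 721 N
τ_a = K_W·8F_aD/(πd³) = 1.1852 × 427.93 = 507.17 MPa
τ_m = K_s·8F_mD/(πd³) = 1.0629 × 754.37 = 801.79 MPa
Goodman: 1/n_f = τ_a/S_se + τ_m/S_su = 507.17/475 + 801.79/1080 = 1.06772 + 0.74240 = 1.8101
n_f = 1/1.8101 = 0.5525

0.552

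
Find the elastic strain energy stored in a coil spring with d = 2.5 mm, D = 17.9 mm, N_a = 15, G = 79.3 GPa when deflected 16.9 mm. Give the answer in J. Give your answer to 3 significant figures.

0.643 J

k = Gd⁴/(8D³N_a) = (79.3×10³)(2.5⁴)/(8·17.9³·15) = 4.5008 N/mm
U = ½kδ² = 0.5 × 4.5008 × 16.9² = 642.74 N·mm = 0.64274 J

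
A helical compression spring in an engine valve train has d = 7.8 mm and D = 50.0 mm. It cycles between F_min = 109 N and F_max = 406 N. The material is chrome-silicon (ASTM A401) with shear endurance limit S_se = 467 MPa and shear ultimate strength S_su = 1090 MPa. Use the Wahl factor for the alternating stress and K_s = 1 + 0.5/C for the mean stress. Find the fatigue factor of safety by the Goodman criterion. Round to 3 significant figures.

5.76

C = D/d = 50.0/7.8 = 6.4103; K_W = (4C−1)/(4C−4)+0.615/C = 1.2346; K_s = 1+0.5/C = 1.0780
F_a = (F_max−F_min)/2 = 148.5 N; F_m = (F_max+F_min)/2 = 257.5 N
τ_a = K_W·8F_aD/(πd³) = 1.2346 × 39.843 = 49.189 MPa
τ_m = K_s·8F_mD/(πd³) = 1.0780 × 69.088 = 74.477 MPa
Goodman: 1/n_f = τ_a/S_se + τ_m/S_su = 49.189/467 + 74.477/1090 = 0.10533 + 0.06833 = 0.17366
n_f = 1/0.17366 = 5.758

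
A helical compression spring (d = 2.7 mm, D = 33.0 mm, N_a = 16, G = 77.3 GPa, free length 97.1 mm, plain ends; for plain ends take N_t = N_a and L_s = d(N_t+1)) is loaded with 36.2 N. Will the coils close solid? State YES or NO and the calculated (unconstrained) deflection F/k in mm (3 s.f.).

NO, δ = 40.5 mm

k = Gd⁴/(8D³N_a) = (77.3×10³)(2.7⁴)/(8·33.0³·16) = 0.89306 N/mm
N_t = 16; L_s = 2.7·17 = 45.9 mm; δ_solid = L₀ − L_s = 97.1 − 45.9 = 51.2 mm
δ = F/k = 36.2/0.89306 = 40.535 mm
δ < δ_solid → spring does not go solid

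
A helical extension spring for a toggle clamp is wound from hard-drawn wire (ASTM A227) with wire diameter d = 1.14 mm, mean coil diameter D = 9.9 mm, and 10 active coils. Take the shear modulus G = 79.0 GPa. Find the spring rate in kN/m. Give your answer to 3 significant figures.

1.72 kN/m

k = Gd⁴/(8D³N_a) = (79.0×10³ × 1.14⁴) / (8 × 9.9³ × 10)
  = 133428 / 77623.9 = 1.7189 N/mm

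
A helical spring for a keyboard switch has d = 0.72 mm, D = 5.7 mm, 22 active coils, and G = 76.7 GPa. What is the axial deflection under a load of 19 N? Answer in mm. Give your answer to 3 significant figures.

30.0 mm

k = Gd⁴/(8D³N_a) = (76.7×10³)(0.72⁴)/(8·5.7³·22) = 0.63239 N/mm
δ = F/k = 19 / 0.63239 = 30.045 mm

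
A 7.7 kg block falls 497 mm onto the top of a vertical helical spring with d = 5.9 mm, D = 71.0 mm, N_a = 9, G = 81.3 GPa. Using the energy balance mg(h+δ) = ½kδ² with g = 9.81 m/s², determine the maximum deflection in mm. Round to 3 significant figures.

161 mm

k = Gd⁴/(8D³N_a) = (81.3×10³)(5.9⁴)/(8·71.0³·9) = 3.8229 N/mm
W = mg = 7.7 × 9.81 = 75.537 N
½kδ² − Wδ − Wh = 0 → δ = (W + √(W² + 2kWh))/k
δ = (75.537 + √(5705.8 + 287037))/3.8229 = (75.537 + 541.06)/3.8229 = 161.29 mm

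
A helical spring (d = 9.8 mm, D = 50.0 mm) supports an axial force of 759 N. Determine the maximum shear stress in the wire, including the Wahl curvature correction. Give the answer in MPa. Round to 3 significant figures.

Spring index C = D/d = 50.0/9.8 = 5.1020
K_W = (4C−1)/(4C−4) + 0.615/C = 19.408/16.408 + 0.1205 = 1.3034
τ₀ = 8FD/(πd³) = 8·759·50.0/(π·9.8³) = 303600/2956.8 = 102.68 MPa
τ_max = K·τ₀ = 1.3034 × 102.68 = 133.83 MPa

134 MPa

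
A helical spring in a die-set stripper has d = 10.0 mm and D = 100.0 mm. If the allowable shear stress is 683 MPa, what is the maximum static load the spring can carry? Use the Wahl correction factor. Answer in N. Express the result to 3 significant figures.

2340 N

C = D/d = 100.0/10.0 = 10.0000
K_W = (4C−1)/(4C−4) + 0.615/C = 39.000/36.000 + 0.0615 = 1.1448
τ_max = K·8FD/(πd³) → F_max = τ_allow·πd³/(8DK)
F_max = 683·π·10.0³/(8·100.0·1.1448) = 2.1457e+06/915.87 = 2342.8 N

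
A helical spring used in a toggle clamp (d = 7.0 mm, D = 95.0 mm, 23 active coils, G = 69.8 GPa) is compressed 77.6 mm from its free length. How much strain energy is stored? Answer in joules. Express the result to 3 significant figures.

k = Gd⁴/(8D³N_a) = (69.8×10³)(7.0⁴)/(8·95.0³·23) = 1.0623 N/mm
U = ½kδ² = 0.5 × 1.0623 × 77.6² = 3198.5 N·mm = 3.1985 J

3.20 J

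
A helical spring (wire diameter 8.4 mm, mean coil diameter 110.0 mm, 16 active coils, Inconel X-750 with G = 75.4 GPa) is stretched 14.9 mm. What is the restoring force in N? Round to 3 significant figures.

32.8 N

k = Gd⁴/(8D³N_a) = (75.4×10³)(8.4⁴)/(8·110.0³·16) = 2.2034 N/mm
F = k·δ = 2.2034 × 14.9 = 32.831 N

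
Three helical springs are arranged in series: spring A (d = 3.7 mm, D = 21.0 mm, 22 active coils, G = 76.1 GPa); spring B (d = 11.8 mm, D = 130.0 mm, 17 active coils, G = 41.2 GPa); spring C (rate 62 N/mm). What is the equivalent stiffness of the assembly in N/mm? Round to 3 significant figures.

1.98 N/mm

k_A = Gd⁴/(8D³N_a) = (76.1×10³)(3.7⁴)/(8·21.0³·22) = 8.7503 N/mm
k_B = Gd⁴/(8D³N_a) = (41.2×10³)(11.8⁴)/(8·130.0³·17) = 2.6734 N/mm
Series: 1/k_eq = 1/8.7503 + 1/2.6734 + 1/62 = 0.50447; k_eq = 1.9823 N/mm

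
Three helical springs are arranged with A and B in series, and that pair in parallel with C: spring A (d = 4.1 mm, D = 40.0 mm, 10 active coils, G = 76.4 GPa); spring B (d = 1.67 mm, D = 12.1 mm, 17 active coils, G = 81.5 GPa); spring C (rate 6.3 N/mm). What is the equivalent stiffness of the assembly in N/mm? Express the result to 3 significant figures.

k_A = Gd⁴/(8D³N_a) = (76.4×10³)(4.1⁴)/(8·40.0³·10) = 4.2166 N/mm
k_B = Gd⁴/(8D³N_a) = (81.5×10³)(1.67⁴)/(8·12.1³·17) = 2.631 N/mm
Springs A,B series: k_AB = 1/(1/4.2166+1/2.631) = 1.6201 N/mm; parallel with C: k_eq = 1.6201+6.3 = 7.9201 N/mm

7.92 N/mm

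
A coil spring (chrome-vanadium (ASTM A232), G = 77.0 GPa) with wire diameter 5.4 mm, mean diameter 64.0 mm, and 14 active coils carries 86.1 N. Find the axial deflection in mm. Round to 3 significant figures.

38.6 mm

k = Gd⁴/(8D³N_a) = (77.0×10³)(5.4⁴)/(8·64.0³·14) = 2.23 N/mm
δ = F/k = 86.1 / 2.23 = 38.61 mm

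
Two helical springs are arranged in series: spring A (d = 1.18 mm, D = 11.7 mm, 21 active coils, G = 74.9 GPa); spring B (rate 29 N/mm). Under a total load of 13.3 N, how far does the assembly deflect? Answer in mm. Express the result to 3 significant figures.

k_A = Gd⁴/(8D³N_a) = (74.9×10³)(1.18⁴)/(8·11.7³·21) = 0.53969 N/mm
Series: 1/k_eq = 1/0.53969 + 1/29 = 1.8874; k_eq = 0.52983 N/mm
δ = F/k_eq = 13.3/0.52983 = 25.102 mm

25.1 mm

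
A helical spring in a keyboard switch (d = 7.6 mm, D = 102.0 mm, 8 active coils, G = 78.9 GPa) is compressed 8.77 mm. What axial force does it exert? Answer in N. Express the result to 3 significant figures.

34.0 N

k = Gd⁴/(8D³N_a) = (78.9×10³)(7.6⁴)/(8·102.0³·8) = 3.8757 N/mm
F = k·δ = 3.8757 × 8.77 = 33.99 N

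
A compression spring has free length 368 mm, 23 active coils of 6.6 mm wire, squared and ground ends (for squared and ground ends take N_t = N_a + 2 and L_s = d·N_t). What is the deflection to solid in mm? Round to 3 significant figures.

203 mm

N_t = 25; L_s = 6.6·25 = 165 mm
δ_solid = L₀ − L_s = 368 − 165 = 203 mm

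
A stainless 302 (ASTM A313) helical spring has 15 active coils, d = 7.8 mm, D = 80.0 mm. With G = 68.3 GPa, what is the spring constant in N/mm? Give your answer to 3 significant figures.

k = Gd⁴/(8D³N_a) = (68.3×10³ × 7.8⁴) / (8 × 80.0³ × 15)
  = 2.52813e+08 / 6.144e+07 = 4.1148 N/mm

4.11 N/mm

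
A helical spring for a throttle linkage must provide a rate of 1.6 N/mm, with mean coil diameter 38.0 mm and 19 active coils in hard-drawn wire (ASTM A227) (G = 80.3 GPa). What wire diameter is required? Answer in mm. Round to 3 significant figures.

d = (8D³N_a·k / G)^(1/4) = (8·38.0³·19·1.6 / (80.3×10³))^0.25
  = (166.19)^0.25 = 3.5905 mm

3.59 mm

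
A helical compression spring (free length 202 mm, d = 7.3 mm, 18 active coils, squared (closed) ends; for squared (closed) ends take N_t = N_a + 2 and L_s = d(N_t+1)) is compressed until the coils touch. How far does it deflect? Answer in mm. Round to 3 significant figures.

N_t = 20; L_s = 7.3·21 = 153.3 mm
δ_solid = L₀ − L_s = 202 − 153.3 = 48.7 mm

48.7 mm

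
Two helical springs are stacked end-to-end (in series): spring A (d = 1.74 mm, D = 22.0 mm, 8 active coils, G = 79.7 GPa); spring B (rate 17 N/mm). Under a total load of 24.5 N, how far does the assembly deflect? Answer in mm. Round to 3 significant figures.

24.3 mm

k_A = Gd⁴/(8D³N_a) = (79.7×10³)(1.74⁴)/(8·22.0³·8) = 1.072 N/mm
Series: 1/k_eq = 1/1.072 + 1/17 = 0.99163; k_eq = 1.0084 N/mm
δ = F/k_eq = 24.5/1.0084 = 24.295 mm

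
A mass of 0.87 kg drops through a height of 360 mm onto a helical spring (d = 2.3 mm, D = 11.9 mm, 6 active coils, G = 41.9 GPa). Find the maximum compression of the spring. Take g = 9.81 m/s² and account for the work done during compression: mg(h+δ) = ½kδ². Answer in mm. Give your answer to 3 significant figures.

21.2 mm

k = Gd⁴/(8D³N_a) = (41.9×10³)(2.3⁴)/(8·11.9³·6) = 14.496 N/mm
W = mg = 0.87 × 9.81 = 8.5347 N
½kδ² − Wδ − Wh = 0 → δ = (W + √(W² + 2kWh))/k
δ = (8.5347 + √(72.841 + 89076.7))/14.496 = (8.5347 + 298.58)/14.496 = 21.186 mm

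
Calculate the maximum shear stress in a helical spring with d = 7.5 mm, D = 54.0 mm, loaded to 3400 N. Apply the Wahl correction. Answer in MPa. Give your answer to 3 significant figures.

Spring index C = D/d = 54.0/7.5 = 7.2000
K_W = (4C−1)/(4C−4) + 0.615/C = 27.800/24.800 + 0.0854 = 1.2064
τ₀ = 8FD/(πd³) = 8·3400·54.0/(π·7.5³) = 1.4688e+06/1325.4 = 1108.2 MPa
τ_max = K·τ₀ = 1.2064 × 1108.2 = 1336.9 MPa

1340 MPa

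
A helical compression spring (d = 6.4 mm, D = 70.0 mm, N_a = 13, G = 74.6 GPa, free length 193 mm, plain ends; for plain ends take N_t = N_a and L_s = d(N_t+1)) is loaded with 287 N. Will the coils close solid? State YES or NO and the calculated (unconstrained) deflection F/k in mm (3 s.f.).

NO, δ = 81.8 mm

k = Gd⁴/(8D³N_a) = (74.6×10³)(6.4⁴)/(8·70.0³·13) = 3.5086 N/mm
N_t = 13; L_s = 6.4·14 = 89.6 mm; δ_solid = L₀ − L_s = 193 − 89.6 = 103.4 mm
δ = F/k = 287/3.5086 = 81.799 mm
δ < δ_solid → spring does not go solid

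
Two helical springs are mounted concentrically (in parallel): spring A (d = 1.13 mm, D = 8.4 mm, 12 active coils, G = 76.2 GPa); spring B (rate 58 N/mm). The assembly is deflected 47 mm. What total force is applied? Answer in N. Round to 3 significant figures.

k_A = Gd⁴/(8D³N_a) = (76.2×10³)(1.13⁴)/(8·8.4³·12) = 2.1835 N/mm
Parallel: k_eq = 2.1835 + 58 = 60.184 N/mm
F = k_eq·δ = 60.184·47 = 2828.6 N

2830 N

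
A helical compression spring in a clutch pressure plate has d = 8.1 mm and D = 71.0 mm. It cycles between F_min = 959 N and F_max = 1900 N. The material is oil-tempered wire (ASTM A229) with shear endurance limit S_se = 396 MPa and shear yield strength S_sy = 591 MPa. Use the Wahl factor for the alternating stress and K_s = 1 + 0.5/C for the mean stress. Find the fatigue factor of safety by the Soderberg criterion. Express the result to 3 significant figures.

0.745

C = D/d = 71.0/8.1 = 8.7654; K_W = (4C−1)/(4C−4)+0.615/C = 1.1667; K_s = 1+0.5/C = 1.0570
F_a = (F_max−F_min)/2 = 470.5 N; F_m = (F_max+F_min)/2 = 1429.5 N
τ_a = K_W·8F_aD/(πd³) = 1.1667 × 160.07 = 186.76 MPa
τ_m = K_s·8F_mD/(πd³) = 1.0570 × 486.33 = 514.07 MPa
Soderberg: 1/n_f = τ_a/S_se + τ_m/S_sy = 186.76/396 + 514.07/591 = 0.47161 + 0.86983 = 1.3414
n_f = 1/1.3414 = 0.7455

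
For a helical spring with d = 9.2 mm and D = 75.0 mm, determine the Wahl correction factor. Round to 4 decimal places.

C = D/d = 75.0/9.2 = 8.1522
K_W = (4C−1)/(4C−4) + 0.615/C = 31.609/28.609 + 0.0754 = 1.1803

1.1803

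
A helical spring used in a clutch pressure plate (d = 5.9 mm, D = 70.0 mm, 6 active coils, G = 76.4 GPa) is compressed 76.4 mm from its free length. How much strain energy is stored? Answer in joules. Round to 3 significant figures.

k = Gd⁴/(8D³N_a) = (76.4×10³)(5.9⁴)/(8·70.0³·6) = 5.623 N/mm
U = ½kδ² = 0.5 × 5.623 × 76.4² = 16411 N·mm = 16.411 J

16.4 J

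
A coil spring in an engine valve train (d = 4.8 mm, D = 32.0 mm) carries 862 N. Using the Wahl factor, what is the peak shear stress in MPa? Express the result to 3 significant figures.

778 MPa

Spring index C = D/d = 32.0/4.8 = 6.6667
K_W = (4C−1)/(4C−4) + 0.615/C = 25.667/22.667 + 0.0922 = 1.2246
τ₀ = 8FD/(πd³) = 8·862·32.0/(π·4.8³) = 220672/347.44 = 635.15 MPa
τ_max = K·τ₀ = 1.2246 × 635.15 = 777.8 MPa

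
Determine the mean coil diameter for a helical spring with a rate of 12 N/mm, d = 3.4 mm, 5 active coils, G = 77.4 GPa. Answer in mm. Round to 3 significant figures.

D = (Gd⁴/(8N_a·k))^(1/3) = (77.4×10³·3.4⁴/(8·5·12))^(1/3)
  = (21548.4)^(1/3) = 27.8273 mm

27.8 mm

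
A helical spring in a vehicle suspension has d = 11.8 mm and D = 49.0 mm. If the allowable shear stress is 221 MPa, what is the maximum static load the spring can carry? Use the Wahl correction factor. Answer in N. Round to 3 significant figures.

2100 N

C = D/d = 49.0/11.8 = 4.1525
K_W = (4C−1)/(4C−4) + 0.615/C = 15.610/12.610 + 0.1481 = 1.3860
τ_max = K·8FD/(πd³) → F_max = τ_allow·πd³/(8DK)
F_max = 221·π·11.8³/(8·49.0·1.3860) = 1.1407e+06/543.31 = 2099.6 N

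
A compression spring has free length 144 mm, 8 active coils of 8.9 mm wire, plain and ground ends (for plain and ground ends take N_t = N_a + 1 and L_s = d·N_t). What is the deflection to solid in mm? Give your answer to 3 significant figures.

N_t = 9; L_s = 8.9·9 = 80.1 mm
δ_solid = L₀ − L_s = 144 − 80.1 = 63.9 mm

63.9 mm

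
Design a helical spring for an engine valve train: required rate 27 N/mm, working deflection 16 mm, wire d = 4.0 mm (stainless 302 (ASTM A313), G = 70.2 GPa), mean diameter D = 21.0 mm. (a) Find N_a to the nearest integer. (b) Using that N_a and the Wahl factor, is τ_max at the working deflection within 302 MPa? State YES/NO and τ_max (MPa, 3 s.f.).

N_a = Gd⁴/(8D³k) = (70.2×10³)(4.0⁴)/(8·21.0³·27) = 8.984 → N_a = 9
Actual rate k = Gd⁴/(8D³·9) = 26.952 N/mm
Working load F = kδ = 26.952·16 = 431.23 N
C = 21.0/4.0 = 5.2500; K_W = (4C−1)/(4C−4)+0.615/C = 1.2936
τ_max = K_W·8FD/(πd³) = 1.2936·360.32 = 466.11 MPa
τ_max > 302 MPa → exceeds allowable

(a) 9 coils; (b) NO, τ_max = 466 MPa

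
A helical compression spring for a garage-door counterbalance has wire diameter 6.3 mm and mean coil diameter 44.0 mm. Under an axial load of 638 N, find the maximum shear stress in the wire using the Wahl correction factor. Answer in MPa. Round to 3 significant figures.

347 MPa

Spring index C = D/d = 44.0/6.3 = 6.9841
K_W = (4C−1)/(4C−4) + 0.615/C = 26.937/23.937 + 0.0881 = 1.2134
τ₀ = 8FD/(πd³) = 8·638·44.0/(π·6.3³) = 224576/785.55 = 285.89 MPa
τ_max = K·τ₀ = 1.2134 × 285.89 = 346.89 MPa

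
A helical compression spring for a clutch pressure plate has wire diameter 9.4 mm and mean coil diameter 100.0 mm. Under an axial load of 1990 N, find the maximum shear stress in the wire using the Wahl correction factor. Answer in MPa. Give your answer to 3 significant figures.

693 MPa

Spring index C = D/d = 100.0/9.4 = 10.6383
K_W = (4C−1)/(4C−4) + 0.615/C = 41.553/38.553 + 0.0578 = 1.1356
τ₀ = 8FD/(πd³) = 8·1990·100.0/(π·9.4³) = 1.592e+06/2609.4 = 610.11 MPa
τ_max = K·τ₀ = 1.1356 × 610.11 = 692.86 MPa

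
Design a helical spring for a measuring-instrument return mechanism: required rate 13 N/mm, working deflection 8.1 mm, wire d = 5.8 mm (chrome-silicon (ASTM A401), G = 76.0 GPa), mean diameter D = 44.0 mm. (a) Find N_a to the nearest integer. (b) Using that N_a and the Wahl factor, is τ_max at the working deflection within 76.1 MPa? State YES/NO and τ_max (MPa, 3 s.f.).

(a) 10 coils; (b) YES, τ_max = 70.1 MPa

N_a = Gd⁴/(8D³k) = (76.0×10³)(5.8⁴)/(8·44.0³·13) = 9.708 → N_a = 10
Actual rate k = Gd⁴/(8D³·10) = 12.621 N/mm
Working load F = kδ = 12.621·8.1 = 102.23 N
C = 44.0/5.8 = 7.5862; K_W = (4C−1)/(4C−4)+0.615/C = 1.1949
τ_max = K_W·8FD/(πd³) = 1.1949·58.704 = 70.149 MPa
τ_max ≤ 76.1 MPa → acceptable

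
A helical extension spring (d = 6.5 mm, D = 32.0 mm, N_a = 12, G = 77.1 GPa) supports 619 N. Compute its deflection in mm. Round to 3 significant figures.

k = Gd⁴/(8D³N_a) = (77.1×10³)(6.5⁴)/(8·32.0³·12) = 43.751 N/mm
δ = F/k = 619 / 43.751 = 14.148 mm

14.1 mm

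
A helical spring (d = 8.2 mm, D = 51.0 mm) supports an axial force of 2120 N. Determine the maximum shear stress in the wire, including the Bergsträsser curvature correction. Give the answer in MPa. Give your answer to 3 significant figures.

Spring index C = D/d = 51.0/8.2 = 6.2195
K_B = (4C+2)/(4C−3) = 26.878/21.878 = 1.2285
τ₀ = 8FD/(πd³) = 8·2120·51.0/(π·8.2³) = 864960/1732.2 = 499.35 MPa
τ_max = K·τ₀ = 1.2285 × 499.35 = 613.47 MPa

613 MPa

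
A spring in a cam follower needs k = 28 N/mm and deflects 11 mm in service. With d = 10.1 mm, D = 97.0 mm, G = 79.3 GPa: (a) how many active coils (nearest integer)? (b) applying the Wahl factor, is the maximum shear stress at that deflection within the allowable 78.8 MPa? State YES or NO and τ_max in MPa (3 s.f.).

(a) 4 coils; (b) NO, τ_max = 85.8 MPa

N_a = Gd⁴/(8D³k) = (79.3×10³)(10.1⁴)/(8·97.0³·28) = 4.036 → N_a = 4
Actual rate k = Gd⁴/(8D³·4) = 28.255 N/mm
Working load F = kδ = 28.255·11 = 310.8 N
C = 97.0/10.1 = 9.6040; K_W = (4C−1)/(4C−4)+0.615/C = 1.1512
τ_max = K_W·8FD/(πd³) = 1.1512·74.513 = 85.78 MPa
τ_max > 78.8 MPa → exceeds allowable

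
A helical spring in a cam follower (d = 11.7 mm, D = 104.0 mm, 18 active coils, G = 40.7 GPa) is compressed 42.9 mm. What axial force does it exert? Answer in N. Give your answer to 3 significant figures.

202 N

k = Gd⁴/(8D³N_a) = (40.7×10³)(11.7⁴)/(8·104.0³·18) = 4.7084 N/mm
F = k·δ = 4.7084 × 42.9 = 201.99 N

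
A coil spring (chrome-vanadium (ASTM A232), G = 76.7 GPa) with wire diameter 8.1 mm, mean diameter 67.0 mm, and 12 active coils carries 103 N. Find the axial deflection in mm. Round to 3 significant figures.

9.01 mm

k = Gd⁴/(8D³N_a) = (76.7×10³)(8.1⁴)/(8·67.0³·12) = 11.435 N/mm
δ = F/k = 103 / 11.435 = 9.0074 mm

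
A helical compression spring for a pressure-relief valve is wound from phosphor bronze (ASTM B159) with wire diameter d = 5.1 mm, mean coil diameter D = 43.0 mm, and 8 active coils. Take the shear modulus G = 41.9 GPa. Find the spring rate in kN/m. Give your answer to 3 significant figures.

5.57 kN/m

k = Gd⁴/(8D³N_a) = (41.9×10³ × 5.1⁴) / (8 × 43.0³ × 8)
  = 2.83462e+07 / 5.08845e+06 = 5.5707 N/mm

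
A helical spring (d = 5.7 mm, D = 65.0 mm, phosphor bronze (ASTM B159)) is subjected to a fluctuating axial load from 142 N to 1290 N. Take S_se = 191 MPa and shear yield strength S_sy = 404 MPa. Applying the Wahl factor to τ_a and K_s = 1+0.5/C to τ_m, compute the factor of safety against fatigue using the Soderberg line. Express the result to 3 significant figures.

0.214

C = D/d = 65.0/5.7 = 11.4035; K_W = (4C−1)/(4C−4)+0.615/C = 1.1260; K_s = 1+0.5/C = 1.0438
F_a = (F_max−F_min)/2 = 574 N; F_m = (F_max+F_min)/2 = 716 N
τ_a = K_W·8F_aD/(πd³) = 1.1260 × 513.03 = 577.68 MPa
τ_m = K_s·8F_mD/(πd³) = 1.0438 × 639.94 = 668 MPa
Soderberg: 1/n_f = τ_a/S_se + τ_m/S_sy = 577.68/191 + 668/404 = 3.02450 + 1.65347 = 4.678
n_f = 1/4.678 = 0.2138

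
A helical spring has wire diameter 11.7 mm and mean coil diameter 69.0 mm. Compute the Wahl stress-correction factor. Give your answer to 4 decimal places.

C = D/d = 69.0/11.7 = 5.8974
K_W = (4C−1)/(4C−4) + 0.615/C = 22.590/19.590 + 0.1043 = 1.2574

1.2574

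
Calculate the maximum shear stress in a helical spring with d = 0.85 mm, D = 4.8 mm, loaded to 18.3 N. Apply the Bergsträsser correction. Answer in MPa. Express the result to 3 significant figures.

457 MPa

Spring index C = D/d = 4.8/0.85 = 5.6471
K_B = (4C+2)/(4C−3) = 24.588/19.588 = 1.2553
τ₀ = 8FD/(πd³) = 8·18.3·4.8/(π·0.85³) = 702.72/1.9293 = 364.23 MPa
τ_max = K·τ₀ = 1.2553 × 364.23 = 457.2 MPa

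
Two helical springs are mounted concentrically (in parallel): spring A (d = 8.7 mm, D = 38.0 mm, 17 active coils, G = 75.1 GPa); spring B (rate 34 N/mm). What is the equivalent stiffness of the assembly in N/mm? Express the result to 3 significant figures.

k_A = Gd⁴/(8D³N_a) = (75.1×10³)(8.7⁴)/(8·38.0³·17) = 57.654 N/mm
Parallel: k_eq = 57.654 + 34 = 91.654 N/mm

91.7 N/mm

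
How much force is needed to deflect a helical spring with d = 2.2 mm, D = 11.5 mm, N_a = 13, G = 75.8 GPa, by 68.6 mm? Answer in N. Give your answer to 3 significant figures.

770 N

k = Gd⁴/(8D³N_a) = (75.8×10³)(2.2⁴)/(8·11.5³·13) = 11.226 N/mm
F = k·δ = 11.226 × 68.6 = 770.12 N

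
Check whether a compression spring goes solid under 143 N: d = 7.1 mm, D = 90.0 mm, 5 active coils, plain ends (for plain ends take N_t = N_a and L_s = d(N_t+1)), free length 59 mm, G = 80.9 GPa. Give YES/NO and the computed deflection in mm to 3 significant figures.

YES, δ = 20.3 mm

k = Gd⁴/(8D³N_a) = (80.9×10³)(7.1⁴)/(8·90.0³·5) = 7.0501 N/mm
N_t = 5; L_s = 7.1·6 = 42.6 mm; δ_solid = L₀ − L_s = 59 − 42.6 = 16.4 mm
δ = F/k = 143/7.0501 = 20.283 mm
δ ≥ δ_solid → spring goes solid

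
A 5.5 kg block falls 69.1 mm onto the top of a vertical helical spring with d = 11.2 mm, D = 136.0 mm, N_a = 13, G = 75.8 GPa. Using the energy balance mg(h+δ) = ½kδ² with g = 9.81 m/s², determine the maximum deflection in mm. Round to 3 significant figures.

k = Gd⁴/(8D³N_a) = (75.8×10³)(11.2⁴)/(8·136.0³·13) = 4.5592 N/mm
W = mg = 5.5 × 9.81 = 53.955 N
½kδ² − Wδ − Wh = 0 → δ = (W + √(W² + 2kWh))/k
δ = (53.955 + √(2911.1 + 33996.2))/4.5592 = (53.955 + 192.11)/4.5592 = 53.971 mm

54.0 mm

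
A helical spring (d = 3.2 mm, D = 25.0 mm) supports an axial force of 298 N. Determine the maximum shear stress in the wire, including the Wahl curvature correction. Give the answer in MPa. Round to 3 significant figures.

688 MPa

Spring index C = D/d = 25.0/3.2 = 7.8125
K_W = (4C−1)/(4C−4) + 0.615/C = 30.250/27.250 + 0.0787 = 1.1888
τ₀ = 8FD/(πd³) = 8·298·25.0/(π·3.2³) = 59600/102.94 = 578.96 MPa
τ_max = K·τ₀ = 1.1888 × 578.96 = 688.27 MPa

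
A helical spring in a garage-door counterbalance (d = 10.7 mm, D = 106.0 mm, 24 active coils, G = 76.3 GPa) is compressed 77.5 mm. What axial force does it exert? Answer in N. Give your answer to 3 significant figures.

k = Gd⁴/(8D³N_a) = (76.3×10³)(10.7⁴)/(8·106.0³·24) = 4.3736 N/mm
F = k·δ = 4.3736 × 77.5 = 338.96 N

339 N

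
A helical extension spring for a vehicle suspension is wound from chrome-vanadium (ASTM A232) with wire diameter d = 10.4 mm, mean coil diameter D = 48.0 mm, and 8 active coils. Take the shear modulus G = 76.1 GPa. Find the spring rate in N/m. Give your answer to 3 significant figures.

k = Gd⁴/(8D³N_a) = (76.1×10³ × 10.4⁴) / (8 × 48.0³ × 8)
  = 8.90262e+08 / 7.07789e+06 = 125.78 N/mm = 1.2578e+05 N/m

126000 N/m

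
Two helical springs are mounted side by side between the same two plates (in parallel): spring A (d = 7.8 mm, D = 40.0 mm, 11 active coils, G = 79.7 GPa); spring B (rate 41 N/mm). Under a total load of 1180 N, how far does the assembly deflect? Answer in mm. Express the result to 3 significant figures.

12.6 mm

k_A = Gd⁴/(8D³N_a) = (79.7×10³)(7.8⁴)/(8·40.0³·11) = 52.381 N/mm
Parallel: k_eq = 52.381 + 41 = 93.381 N/mm
δ = F/k_eq = 1180/93.381 = 12.636 mm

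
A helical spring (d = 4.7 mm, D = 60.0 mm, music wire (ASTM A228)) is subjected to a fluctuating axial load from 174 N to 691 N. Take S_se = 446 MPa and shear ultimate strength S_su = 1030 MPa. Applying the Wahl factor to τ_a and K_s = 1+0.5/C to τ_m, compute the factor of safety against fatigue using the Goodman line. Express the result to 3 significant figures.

C = D/d = 60.0/4.7 = 12.7660; K_W = (4C−1)/(4C−4)+0.615/C = 1.1119; K_s = 1+0.5/C = 1.0392
F_a = (F_max−F_min)/2 = 258.5 N; F_m = (F_max+F_min)/2 = 432.5 N
τ_a = K_W·8F_aD/(πd³) = 1.1119 × 380.42 = 422.99 MPa
τ_m = K_s·8F_mD/(πd³) = 1.0392 × 636.48 = 661.41 MPa
Goodman: 1/n_f = τ_a/S_se + τ_m/S_su = 422.99/446 + 661.41/1030 = 0.94841 + 0.64214 = 1.5906
n_f = 1/1.5906 = 0.6287

0.629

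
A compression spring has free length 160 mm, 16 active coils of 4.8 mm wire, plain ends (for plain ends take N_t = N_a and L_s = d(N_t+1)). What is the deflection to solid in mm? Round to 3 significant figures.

78.4 mm

N_t = 16; L_s = 4.8·17 = 81.6 mm
δ_solid = L₀ − L_s = 160 − 81.6 = 78.4 mm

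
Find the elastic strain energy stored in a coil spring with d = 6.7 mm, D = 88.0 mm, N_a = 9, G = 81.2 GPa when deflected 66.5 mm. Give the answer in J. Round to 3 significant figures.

k = Gd⁴/(8D³N_a) = (81.2×10³)(6.7⁴)/(8·88.0³·9) = 3.3348 N/mm
U = ½kδ² = 0.5 × 3.3348 × 66.5² = 7373.7 N·mm = 7.3737 J

7.37 J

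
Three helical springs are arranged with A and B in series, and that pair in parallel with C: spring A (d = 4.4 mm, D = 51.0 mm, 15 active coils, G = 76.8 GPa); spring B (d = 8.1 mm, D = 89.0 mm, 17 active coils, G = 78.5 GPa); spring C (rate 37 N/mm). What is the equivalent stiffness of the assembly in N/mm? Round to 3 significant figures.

38.2 N/mm

k_A = Gd⁴/(8D³N_a) = (76.8×10³)(4.4⁴)/(8·51.0³·15) = 1.8083 N/mm
k_B = Gd⁴/(8D³N_a) = (78.5×10³)(8.1⁴)/(8·89.0³·17) = 3.5245 N/mm
Springs A,B series: k_AB = 1/(1/1.8083+1/3.5245) = 1.1951 N/mm; parallel with C: k_eq = 1.1951+37 = 38.195 N/mm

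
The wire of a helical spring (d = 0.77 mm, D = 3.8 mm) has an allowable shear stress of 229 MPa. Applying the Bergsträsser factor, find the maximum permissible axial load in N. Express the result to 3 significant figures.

8.32 N

C = D/d = 3.8/0.77 = 4.9351
K_B = (4C+2)/(4C−3) = 21.740/16.740 = 1.2987
τ_max = K·8FD/(πd³) → F_max = τ_allow·πd³/(8DK)
F_max = 229·π·0.77³/(8·3.8·1.2987) = 328.44/39.48 = 8.3192 N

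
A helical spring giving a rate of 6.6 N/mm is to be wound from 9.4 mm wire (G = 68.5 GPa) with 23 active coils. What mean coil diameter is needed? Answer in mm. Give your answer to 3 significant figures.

D = (Gd⁴/(8N_a·k))^(1/3) = (68.5×10³·9.4⁴/(8·23·6.6))^(1/3)
  = (440393)^(1/3) = 76.0817 mm

76.1 mm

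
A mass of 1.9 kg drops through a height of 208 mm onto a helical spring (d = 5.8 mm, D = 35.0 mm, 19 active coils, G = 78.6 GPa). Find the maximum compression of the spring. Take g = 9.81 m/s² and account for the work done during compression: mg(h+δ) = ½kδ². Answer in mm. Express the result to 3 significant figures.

k = Gd⁴/(8D³N_a) = (78.6×10³)(5.8⁴)/(8·35.0³·19) = 13.649 N/mm
W = mg = 1.9 × 9.81 = 18.639 N
½kδ² − Wδ − Wh = 0 → δ = (W + √(W² + 2kWh))/k
δ = (18.639 + √(347.41 + 105829))/13.649 = (18.639 + 325.85)/13.649 = 25.24 mm

25.2 mm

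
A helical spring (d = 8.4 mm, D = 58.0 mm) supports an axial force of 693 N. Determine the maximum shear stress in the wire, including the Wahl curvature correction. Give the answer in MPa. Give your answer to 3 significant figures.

Spring index C = D/d = 58.0/8.4 = 6.9048
K_W = (4C−1)/(4C−4) + 0.615/C = 26.619/23.619 + 0.0891 = 1.2161
τ₀ = 8FD/(πd³) = 8·693·58.0/(π·8.4³) = 321552/1862 = 172.69 MPa
τ_max = K·τ₀ = 1.2161 × 172.69 = 210 MPa

210 MPa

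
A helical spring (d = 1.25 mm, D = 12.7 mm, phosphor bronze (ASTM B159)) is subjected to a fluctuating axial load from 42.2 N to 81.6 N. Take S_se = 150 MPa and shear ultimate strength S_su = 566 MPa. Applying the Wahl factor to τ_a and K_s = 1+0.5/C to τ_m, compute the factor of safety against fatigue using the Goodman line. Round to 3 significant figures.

0.228

C = D/d = 12.7/1.25 = 10.1600; K_W = (4C−1)/(4C−4)+0.615/C = 1.1424; K_s = 1+0.5/C = 1.0492
F_a = (F_max−F_min)/2 = 19.7 N; F_m = (F_max+F_min)/2 = 61.9 N
τ_a = K_W·8F_aD/(πd³) = 1.1424 × 326.2 = 372.65 MPa
τ_m = K_s·8F_mD/(πd³) = 1.0492 × 1025 = 1075.4 MPa
Goodman: 1/n_f = τ_a/S_se + τ_m/S_su = 372.65/150 + 1075.4/566 = 2.48434 + 1.89999 = 4.3843
n_f = 1/4.3843 = 0.2281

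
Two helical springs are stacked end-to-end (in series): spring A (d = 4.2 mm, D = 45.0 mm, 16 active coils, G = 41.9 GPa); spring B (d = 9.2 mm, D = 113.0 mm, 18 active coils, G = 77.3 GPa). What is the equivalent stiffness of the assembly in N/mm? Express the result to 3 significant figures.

k_A = Gd⁴/(8D³N_a) = (41.9×10³)(4.2⁴)/(8·45.0³·16) = 1.1178 N/mm
k_B = Gd⁴/(8D³N_a) = (77.3×10³)(9.2⁴)/(8·113.0³·18) = 2.6652 N/mm
Series: 1/k_eq = 1/1.1178 + 1/2.6652 = 1.2698; k_eq = 0.78751 N/mm

0.788 N/mm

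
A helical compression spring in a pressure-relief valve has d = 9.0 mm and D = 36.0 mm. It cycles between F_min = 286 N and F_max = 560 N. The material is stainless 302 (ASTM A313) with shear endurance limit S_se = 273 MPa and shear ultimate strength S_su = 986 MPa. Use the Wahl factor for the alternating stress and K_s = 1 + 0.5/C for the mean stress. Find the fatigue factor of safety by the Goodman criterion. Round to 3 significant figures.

6.70

C = D/d = 36.0/9.0 = 4.0000; K_W = (4C−1)/(4C−4)+0.615/C = 1.4038; K_s = 1+0.5/C = 1.1250
F_a = (F_max−F_min)/2 = 137 N; F_m = (F_max+F_min)/2 = 423 N
τ_a = K_W·8F_aD/(πd³) = 1.4038 × 17.228 = 24.184 MPa
τ_m = K_s·8F_mD/(πd³) = 1.1250 × 53.193 = 59.842 MPa
Goodman: 1/n_f = τ_a/S_se + τ_m/S_su = 24.184/273 + 59.842/986 = 0.08859 + 0.06069 = 0.14928
n_f = 1/0.14928 = 6.699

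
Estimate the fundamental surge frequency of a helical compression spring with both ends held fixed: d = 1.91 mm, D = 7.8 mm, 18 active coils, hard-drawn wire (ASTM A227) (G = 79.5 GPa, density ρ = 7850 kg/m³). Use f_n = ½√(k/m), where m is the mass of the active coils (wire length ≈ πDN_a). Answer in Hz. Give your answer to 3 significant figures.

k = Gd⁴/(8D³N_a) = (79.5×10³)(1.91⁴)/(8·7.8³·18) = 15.483 N/mm = 15483 N/m
Wire length L = πDN_a = π·7.8·18 = 441.08 mm
m = ρ·(πd²/4)·L = 7850 × 2.8652×10⁻⁶ m² × 0.44108 m = 0.0099207 kg
f_n = ½√(k/m) = 0.5·√(15483/0.0099207) = 0.5·√(1.5607e+06) = 624.63 Hz

625 Hz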